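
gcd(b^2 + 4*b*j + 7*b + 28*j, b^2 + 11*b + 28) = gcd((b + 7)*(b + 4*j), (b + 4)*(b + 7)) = b + 7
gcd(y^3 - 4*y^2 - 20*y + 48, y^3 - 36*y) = y - 6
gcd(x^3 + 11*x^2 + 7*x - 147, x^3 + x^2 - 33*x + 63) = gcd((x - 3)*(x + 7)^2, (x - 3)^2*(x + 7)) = x^2 + 4*x - 21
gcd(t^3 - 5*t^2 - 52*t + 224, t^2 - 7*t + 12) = t - 4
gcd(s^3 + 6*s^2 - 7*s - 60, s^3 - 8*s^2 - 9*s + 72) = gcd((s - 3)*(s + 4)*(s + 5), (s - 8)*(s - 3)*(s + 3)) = s - 3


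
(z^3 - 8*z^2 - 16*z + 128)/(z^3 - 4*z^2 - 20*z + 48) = (z^2 - 12*z + 32)/(z^2 - 8*z + 12)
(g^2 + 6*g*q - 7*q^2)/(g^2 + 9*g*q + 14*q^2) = (g - q)/(g + 2*q)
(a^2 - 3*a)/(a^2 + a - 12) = a/(a + 4)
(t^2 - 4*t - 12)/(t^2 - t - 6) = (t - 6)/(t - 3)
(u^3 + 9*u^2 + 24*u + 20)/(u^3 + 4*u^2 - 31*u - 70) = (u^2 + 7*u + 10)/(u^2 + 2*u - 35)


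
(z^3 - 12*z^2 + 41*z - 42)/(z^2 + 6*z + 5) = (z^3 - 12*z^2 + 41*z - 42)/(z^2 + 6*z + 5)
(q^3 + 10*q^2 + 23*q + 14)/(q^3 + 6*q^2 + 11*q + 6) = (q + 7)/(q + 3)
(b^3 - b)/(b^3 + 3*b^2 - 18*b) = (b^2 - 1)/(b^2 + 3*b - 18)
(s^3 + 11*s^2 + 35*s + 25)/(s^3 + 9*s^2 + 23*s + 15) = (s + 5)/(s + 3)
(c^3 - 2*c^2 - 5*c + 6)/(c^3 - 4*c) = (c^2 - 4*c + 3)/(c*(c - 2))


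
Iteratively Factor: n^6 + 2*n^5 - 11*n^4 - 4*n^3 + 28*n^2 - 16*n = (n - 2)*(n^5 + 4*n^4 - 3*n^3 - 10*n^2 + 8*n) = (n - 2)*(n + 2)*(n^4 + 2*n^3 - 7*n^2 + 4*n) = (n - 2)*(n - 1)*(n + 2)*(n^3 + 3*n^2 - 4*n) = (n - 2)*(n - 1)^2*(n + 2)*(n^2 + 4*n) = n*(n - 2)*(n - 1)^2*(n + 2)*(n + 4)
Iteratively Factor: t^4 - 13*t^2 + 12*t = (t + 4)*(t^3 - 4*t^2 + 3*t) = (t - 3)*(t + 4)*(t^2 - t) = (t - 3)*(t - 1)*(t + 4)*(t)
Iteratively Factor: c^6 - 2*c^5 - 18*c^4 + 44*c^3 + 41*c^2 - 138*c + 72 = (c + 2)*(c^5 - 4*c^4 - 10*c^3 + 64*c^2 - 87*c + 36) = (c - 3)*(c + 2)*(c^4 - c^3 - 13*c^2 + 25*c - 12) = (c - 3)^2*(c + 2)*(c^3 + 2*c^2 - 7*c + 4) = (c - 3)^2*(c + 2)*(c + 4)*(c^2 - 2*c + 1) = (c - 3)^2*(c - 1)*(c + 2)*(c + 4)*(c - 1)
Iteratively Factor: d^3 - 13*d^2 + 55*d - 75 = (d - 5)*(d^2 - 8*d + 15) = (d - 5)*(d - 3)*(d - 5)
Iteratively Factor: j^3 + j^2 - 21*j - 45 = (j + 3)*(j^2 - 2*j - 15) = (j - 5)*(j + 3)*(j + 3)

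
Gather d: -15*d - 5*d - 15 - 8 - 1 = -20*d - 24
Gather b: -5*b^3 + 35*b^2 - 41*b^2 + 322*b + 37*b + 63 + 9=-5*b^3 - 6*b^2 + 359*b + 72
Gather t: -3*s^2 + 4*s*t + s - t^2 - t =-3*s^2 + s - t^2 + t*(4*s - 1)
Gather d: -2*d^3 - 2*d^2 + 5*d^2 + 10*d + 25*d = -2*d^3 + 3*d^2 + 35*d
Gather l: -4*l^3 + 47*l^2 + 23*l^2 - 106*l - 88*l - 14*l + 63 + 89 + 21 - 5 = -4*l^3 + 70*l^2 - 208*l + 168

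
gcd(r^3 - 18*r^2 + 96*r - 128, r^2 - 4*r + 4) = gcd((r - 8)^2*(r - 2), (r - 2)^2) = r - 2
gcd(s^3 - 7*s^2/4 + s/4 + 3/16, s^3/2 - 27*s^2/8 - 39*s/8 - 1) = s + 1/4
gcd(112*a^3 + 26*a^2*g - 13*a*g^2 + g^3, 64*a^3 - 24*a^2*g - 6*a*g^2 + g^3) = 8*a - g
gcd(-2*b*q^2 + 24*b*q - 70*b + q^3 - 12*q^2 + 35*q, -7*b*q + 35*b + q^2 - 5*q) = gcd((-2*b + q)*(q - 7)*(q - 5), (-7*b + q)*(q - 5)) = q - 5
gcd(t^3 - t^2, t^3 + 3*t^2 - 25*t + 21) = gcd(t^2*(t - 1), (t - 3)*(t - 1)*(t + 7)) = t - 1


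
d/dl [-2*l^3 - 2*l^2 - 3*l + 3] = -6*l^2 - 4*l - 3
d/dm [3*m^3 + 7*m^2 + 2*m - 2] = 9*m^2 + 14*m + 2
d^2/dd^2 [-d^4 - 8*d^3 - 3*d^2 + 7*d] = -12*d^2 - 48*d - 6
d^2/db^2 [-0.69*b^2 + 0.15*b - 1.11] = -1.38000000000000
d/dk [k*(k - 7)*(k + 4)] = 3*k^2 - 6*k - 28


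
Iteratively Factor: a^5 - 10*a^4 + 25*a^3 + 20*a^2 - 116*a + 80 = (a - 1)*(a^4 - 9*a^3 + 16*a^2 + 36*a - 80) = (a - 4)*(a - 1)*(a^3 - 5*a^2 - 4*a + 20) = (a - 4)*(a - 1)*(a + 2)*(a^2 - 7*a + 10) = (a - 4)*(a - 2)*(a - 1)*(a + 2)*(a - 5)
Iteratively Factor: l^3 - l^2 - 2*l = (l - 2)*(l^2 + l) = (l - 2)*(l + 1)*(l)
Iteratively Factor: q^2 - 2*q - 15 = (q - 5)*(q + 3)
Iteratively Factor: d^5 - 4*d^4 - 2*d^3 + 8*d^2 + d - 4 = (d - 1)*(d^4 - 3*d^3 - 5*d^2 + 3*d + 4) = (d - 4)*(d - 1)*(d^3 + d^2 - d - 1) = (d - 4)*(d - 1)^2*(d^2 + 2*d + 1) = (d - 4)*(d - 1)^2*(d + 1)*(d + 1)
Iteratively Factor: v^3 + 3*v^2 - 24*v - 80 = (v + 4)*(v^2 - v - 20) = (v + 4)^2*(v - 5)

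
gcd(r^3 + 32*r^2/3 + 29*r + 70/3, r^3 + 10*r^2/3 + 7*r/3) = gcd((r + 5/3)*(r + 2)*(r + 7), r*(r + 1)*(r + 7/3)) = 1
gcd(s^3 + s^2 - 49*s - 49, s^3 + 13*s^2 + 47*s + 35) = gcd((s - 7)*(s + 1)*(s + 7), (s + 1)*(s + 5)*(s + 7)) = s^2 + 8*s + 7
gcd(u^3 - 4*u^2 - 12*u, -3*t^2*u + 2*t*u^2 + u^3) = u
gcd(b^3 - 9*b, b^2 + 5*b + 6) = b + 3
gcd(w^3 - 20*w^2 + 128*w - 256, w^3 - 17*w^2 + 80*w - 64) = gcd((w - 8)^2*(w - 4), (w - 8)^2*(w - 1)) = w^2 - 16*w + 64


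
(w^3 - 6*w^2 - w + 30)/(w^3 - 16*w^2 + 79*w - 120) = (w + 2)/(w - 8)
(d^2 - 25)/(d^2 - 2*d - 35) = (d - 5)/(d - 7)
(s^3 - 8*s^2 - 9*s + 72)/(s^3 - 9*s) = (s - 8)/s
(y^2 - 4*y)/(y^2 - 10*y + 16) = y*(y - 4)/(y^2 - 10*y + 16)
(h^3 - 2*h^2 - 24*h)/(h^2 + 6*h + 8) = h*(h - 6)/(h + 2)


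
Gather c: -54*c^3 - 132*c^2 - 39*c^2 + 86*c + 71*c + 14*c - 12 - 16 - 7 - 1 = -54*c^3 - 171*c^2 + 171*c - 36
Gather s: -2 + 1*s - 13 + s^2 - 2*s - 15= s^2 - s - 30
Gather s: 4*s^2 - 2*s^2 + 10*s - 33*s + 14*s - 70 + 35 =2*s^2 - 9*s - 35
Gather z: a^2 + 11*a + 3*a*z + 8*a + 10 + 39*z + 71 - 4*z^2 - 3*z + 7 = a^2 + 19*a - 4*z^2 + z*(3*a + 36) + 88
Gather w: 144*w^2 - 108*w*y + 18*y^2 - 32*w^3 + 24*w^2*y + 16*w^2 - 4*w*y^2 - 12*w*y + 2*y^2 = -32*w^3 + w^2*(24*y + 160) + w*(-4*y^2 - 120*y) + 20*y^2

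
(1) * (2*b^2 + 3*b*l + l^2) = 2*b^2 + 3*b*l + l^2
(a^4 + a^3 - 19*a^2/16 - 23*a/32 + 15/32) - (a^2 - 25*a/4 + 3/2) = a^4 + a^3 - 35*a^2/16 + 177*a/32 - 33/32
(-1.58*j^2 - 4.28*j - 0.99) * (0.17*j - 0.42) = -0.2686*j^3 - 0.0640000000000002*j^2 + 1.6293*j + 0.4158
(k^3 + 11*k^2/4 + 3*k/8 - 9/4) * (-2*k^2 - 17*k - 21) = -2*k^5 - 45*k^4/2 - 137*k^3/2 - 477*k^2/8 + 243*k/8 + 189/4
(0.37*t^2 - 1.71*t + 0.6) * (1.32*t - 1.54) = 0.4884*t^3 - 2.827*t^2 + 3.4254*t - 0.924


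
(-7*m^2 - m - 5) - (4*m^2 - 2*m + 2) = -11*m^2 + m - 7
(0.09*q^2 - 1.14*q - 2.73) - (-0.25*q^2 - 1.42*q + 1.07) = 0.34*q^2 + 0.28*q - 3.8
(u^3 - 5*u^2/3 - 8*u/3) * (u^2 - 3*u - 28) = u^5 - 14*u^4/3 - 77*u^3/3 + 164*u^2/3 + 224*u/3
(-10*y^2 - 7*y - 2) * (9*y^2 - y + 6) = -90*y^4 - 53*y^3 - 71*y^2 - 40*y - 12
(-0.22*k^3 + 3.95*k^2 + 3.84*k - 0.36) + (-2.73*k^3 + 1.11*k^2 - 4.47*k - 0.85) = -2.95*k^3 + 5.06*k^2 - 0.63*k - 1.21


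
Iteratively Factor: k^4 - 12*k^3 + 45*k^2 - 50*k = (k)*(k^3 - 12*k^2 + 45*k - 50) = k*(k - 5)*(k^2 - 7*k + 10) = k*(k - 5)*(k - 2)*(k - 5)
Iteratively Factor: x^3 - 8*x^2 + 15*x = (x)*(x^2 - 8*x + 15) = x*(x - 5)*(x - 3)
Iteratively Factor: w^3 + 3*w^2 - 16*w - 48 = (w - 4)*(w^2 + 7*w + 12) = (w - 4)*(w + 3)*(w + 4)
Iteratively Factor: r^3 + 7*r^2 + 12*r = (r)*(r^2 + 7*r + 12) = r*(r + 3)*(r + 4)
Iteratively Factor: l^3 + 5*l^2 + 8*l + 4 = (l + 2)*(l^2 + 3*l + 2) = (l + 2)^2*(l + 1)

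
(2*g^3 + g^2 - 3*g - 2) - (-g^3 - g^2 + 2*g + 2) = 3*g^3 + 2*g^2 - 5*g - 4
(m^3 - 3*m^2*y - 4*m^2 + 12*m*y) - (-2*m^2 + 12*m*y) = m^3 - 3*m^2*y - 2*m^2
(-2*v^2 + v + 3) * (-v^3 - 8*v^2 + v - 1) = 2*v^5 + 15*v^4 - 13*v^3 - 21*v^2 + 2*v - 3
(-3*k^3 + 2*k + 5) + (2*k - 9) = -3*k^3 + 4*k - 4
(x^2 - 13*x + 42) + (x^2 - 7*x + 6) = 2*x^2 - 20*x + 48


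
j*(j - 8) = j^2 - 8*j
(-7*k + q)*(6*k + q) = -42*k^2 - k*q + q^2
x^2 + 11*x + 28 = (x + 4)*(x + 7)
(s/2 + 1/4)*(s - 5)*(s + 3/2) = s^3/2 - 3*s^2/2 - 37*s/8 - 15/8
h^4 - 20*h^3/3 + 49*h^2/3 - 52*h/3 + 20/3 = (h - 2)^2*(h - 5/3)*(h - 1)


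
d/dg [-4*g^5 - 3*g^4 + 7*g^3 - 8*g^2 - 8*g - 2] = -20*g^4 - 12*g^3 + 21*g^2 - 16*g - 8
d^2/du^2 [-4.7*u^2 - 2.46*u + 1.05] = -9.40000000000000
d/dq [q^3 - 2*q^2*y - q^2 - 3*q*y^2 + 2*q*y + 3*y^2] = 3*q^2 - 4*q*y - 2*q - 3*y^2 + 2*y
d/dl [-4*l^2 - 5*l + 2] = -8*l - 5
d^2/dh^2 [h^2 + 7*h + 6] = 2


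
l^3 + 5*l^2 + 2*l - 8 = (l - 1)*(l + 2)*(l + 4)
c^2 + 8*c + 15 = (c + 3)*(c + 5)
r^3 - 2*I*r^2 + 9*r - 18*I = (r - 3*I)*(r - 2*I)*(r + 3*I)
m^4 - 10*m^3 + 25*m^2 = m^2*(m - 5)^2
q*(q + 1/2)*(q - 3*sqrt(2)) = q^3 - 3*sqrt(2)*q^2 + q^2/2 - 3*sqrt(2)*q/2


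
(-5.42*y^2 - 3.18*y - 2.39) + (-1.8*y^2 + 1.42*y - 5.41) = -7.22*y^2 - 1.76*y - 7.8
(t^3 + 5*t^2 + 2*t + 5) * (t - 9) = t^4 - 4*t^3 - 43*t^2 - 13*t - 45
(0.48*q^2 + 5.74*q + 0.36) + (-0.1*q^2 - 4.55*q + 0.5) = 0.38*q^2 + 1.19*q + 0.86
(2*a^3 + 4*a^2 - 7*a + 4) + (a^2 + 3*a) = 2*a^3 + 5*a^2 - 4*a + 4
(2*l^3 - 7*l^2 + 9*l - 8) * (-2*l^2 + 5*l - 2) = -4*l^5 + 24*l^4 - 57*l^3 + 75*l^2 - 58*l + 16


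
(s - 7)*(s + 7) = s^2 - 49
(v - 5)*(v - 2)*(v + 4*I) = v^3 - 7*v^2 + 4*I*v^2 + 10*v - 28*I*v + 40*I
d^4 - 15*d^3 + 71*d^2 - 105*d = d*(d - 7)*(d - 5)*(d - 3)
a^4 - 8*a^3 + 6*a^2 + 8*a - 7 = (a - 7)*(a - 1)^2*(a + 1)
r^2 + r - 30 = (r - 5)*(r + 6)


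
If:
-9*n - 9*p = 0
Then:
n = -p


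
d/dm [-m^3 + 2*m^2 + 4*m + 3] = -3*m^2 + 4*m + 4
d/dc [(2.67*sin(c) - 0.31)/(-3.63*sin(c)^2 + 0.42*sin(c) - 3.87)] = (9.6921*sin(c)^2 - 2.2506*sin(c) - 10.2027)*cos(c)/(13.1769*sin(c)^4 - 3.0492*sin(c)^3 + 28.2726*sin(c)^2 - 3.2508*sin(c) + 14.9769)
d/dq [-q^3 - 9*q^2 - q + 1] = -3*q^2 - 18*q - 1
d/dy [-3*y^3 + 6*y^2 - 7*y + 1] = -9*y^2 + 12*y - 7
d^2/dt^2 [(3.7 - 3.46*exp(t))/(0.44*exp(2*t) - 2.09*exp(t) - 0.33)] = (-0.669856*exp(4*t) - 0.316535999999996*exp(3*t) - 13.221912*exp(2*t) + 20.697292*exp(t) - 2.928684)*exp(t)/(0.085184*exp(6*t) - 1.213872*exp(5*t) + 5.574228*exp(4*t) - 7.308521*exp(3*t) - 4.180671*exp(2*t) - 0.682803*exp(t) - 0.035937)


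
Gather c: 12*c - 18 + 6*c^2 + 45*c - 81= 6*c^2 + 57*c - 99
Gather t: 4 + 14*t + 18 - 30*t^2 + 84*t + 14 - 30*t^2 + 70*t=-60*t^2 + 168*t + 36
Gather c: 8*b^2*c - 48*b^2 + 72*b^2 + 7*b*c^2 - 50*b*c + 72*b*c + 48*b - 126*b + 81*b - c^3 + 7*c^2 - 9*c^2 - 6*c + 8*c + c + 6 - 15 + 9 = 24*b^2 + 3*b - c^3 + c^2*(7*b - 2) + c*(8*b^2 + 22*b + 3)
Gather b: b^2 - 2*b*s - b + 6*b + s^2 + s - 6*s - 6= b^2 + b*(5 - 2*s) + s^2 - 5*s - 6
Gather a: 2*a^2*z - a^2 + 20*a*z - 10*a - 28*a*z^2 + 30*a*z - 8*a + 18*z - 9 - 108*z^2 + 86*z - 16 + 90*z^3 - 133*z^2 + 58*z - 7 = a^2*(2*z - 1) + a*(-28*z^2 + 50*z - 18) + 90*z^3 - 241*z^2 + 162*z - 32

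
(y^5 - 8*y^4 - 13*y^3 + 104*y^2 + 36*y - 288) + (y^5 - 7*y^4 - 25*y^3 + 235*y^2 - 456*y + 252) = 2*y^5 - 15*y^4 - 38*y^3 + 339*y^2 - 420*y - 36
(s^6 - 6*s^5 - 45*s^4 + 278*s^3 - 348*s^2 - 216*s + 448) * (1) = s^6 - 6*s^5 - 45*s^4 + 278*s^3 - 348*s^2 - 216*s + 448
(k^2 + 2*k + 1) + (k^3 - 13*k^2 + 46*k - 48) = k^3 - 12*k^2 + 48*k - 47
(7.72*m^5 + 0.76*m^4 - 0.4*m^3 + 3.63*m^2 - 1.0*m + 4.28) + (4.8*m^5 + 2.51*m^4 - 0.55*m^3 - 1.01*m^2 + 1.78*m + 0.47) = 12.52*m^5 + 3.27*m^4 - 0.95*m^3 + 2.62*m^2 + 0.78*m + 4.75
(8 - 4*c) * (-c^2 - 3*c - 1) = 4*c^3 + 4*c^2 - 20*c - 8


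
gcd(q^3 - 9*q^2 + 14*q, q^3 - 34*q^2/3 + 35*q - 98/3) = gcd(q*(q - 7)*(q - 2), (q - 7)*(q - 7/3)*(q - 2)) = q^2 - 9*q + 14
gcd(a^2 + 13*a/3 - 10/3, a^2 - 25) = a + 5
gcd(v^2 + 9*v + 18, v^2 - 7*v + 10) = 1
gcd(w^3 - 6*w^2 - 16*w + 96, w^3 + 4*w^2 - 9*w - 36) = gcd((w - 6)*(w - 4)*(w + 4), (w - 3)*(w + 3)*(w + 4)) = w + 4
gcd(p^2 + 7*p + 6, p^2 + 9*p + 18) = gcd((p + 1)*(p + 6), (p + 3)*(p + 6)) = p + 6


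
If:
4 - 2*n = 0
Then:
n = 2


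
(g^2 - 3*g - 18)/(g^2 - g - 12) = (g - 6)/(g - 4)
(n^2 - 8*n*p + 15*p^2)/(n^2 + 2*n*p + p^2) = (n^2 - 8*n*p + 15*p^2)/(n^2 + 2*n*p + p^2)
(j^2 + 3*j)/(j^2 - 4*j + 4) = j*(j + 3)/(j^2 - 4*j + 4)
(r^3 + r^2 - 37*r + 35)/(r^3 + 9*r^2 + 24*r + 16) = (r^3 + r^2 - 37*r + 35)/(r^3 + 9*r^2 + 24*r + 16)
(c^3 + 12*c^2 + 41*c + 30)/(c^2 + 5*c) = c + 7 + 6/c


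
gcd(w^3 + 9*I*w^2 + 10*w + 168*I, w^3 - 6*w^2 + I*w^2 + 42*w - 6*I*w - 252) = w + 7*I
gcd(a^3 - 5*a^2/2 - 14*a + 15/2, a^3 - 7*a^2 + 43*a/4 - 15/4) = a^2 - 11*a/2 + 5/2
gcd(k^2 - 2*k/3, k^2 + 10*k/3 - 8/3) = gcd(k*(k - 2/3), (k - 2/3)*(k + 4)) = k - 2/3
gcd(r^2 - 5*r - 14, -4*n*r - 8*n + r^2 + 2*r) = r + 2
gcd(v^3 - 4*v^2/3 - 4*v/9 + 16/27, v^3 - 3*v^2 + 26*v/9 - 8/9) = v^2 - 2*v + 8/9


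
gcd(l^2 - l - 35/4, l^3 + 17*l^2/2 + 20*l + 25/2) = l + 5/2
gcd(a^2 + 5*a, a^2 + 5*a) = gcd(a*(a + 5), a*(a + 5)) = a^2 + 5*a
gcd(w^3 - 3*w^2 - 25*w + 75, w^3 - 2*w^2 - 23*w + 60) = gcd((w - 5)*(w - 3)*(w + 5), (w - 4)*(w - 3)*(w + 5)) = w^2 + 2*w - 15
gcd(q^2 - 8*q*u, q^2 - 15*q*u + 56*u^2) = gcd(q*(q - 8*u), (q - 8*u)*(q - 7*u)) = q - 8*u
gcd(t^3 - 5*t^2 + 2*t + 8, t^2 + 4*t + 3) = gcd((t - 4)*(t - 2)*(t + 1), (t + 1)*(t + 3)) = t + 1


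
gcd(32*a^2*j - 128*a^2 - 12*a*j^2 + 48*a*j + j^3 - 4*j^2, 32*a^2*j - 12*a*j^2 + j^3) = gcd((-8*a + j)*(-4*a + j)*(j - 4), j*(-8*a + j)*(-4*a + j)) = 32*a^2 - 12*a*j + j^2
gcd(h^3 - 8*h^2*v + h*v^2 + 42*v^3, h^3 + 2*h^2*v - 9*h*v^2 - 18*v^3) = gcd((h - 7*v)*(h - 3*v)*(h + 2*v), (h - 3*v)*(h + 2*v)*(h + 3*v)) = -h^2 + h*v + 6*v^2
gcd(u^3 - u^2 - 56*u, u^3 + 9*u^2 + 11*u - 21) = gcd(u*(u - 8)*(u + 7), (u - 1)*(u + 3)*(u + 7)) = u + 7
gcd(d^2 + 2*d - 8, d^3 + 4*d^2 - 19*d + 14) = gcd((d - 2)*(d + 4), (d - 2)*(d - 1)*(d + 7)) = d - 2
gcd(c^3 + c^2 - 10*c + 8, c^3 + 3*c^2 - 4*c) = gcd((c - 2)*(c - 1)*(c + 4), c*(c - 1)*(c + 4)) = c^2 + 3*c - 4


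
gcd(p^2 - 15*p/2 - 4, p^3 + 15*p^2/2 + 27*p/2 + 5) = p + 1/2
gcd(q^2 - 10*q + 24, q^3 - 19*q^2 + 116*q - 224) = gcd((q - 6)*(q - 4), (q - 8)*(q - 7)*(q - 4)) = q - 4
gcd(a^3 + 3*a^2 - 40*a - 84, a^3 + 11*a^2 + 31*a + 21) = a + 7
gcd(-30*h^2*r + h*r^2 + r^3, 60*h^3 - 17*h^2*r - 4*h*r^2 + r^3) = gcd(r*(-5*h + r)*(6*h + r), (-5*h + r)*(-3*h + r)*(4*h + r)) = -5*h + r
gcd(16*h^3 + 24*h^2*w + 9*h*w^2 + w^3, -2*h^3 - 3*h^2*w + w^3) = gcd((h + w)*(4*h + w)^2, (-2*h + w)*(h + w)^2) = h + w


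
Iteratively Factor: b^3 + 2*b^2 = (b)*(b^2 + 2*b) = b*(b + 2)*(b)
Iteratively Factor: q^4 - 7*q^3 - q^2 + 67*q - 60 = (q - 1)*(q^3 - 6*q^2 - 7*q + 60) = (q - 5)*(q - 1)*(q^2 - q - 12) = (q - 5)*(q - 4)*(q - 1)*(q + 3)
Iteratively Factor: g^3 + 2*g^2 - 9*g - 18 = (g - 3)*(g^2 + 5*g + 6) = (g - 3)*(g + 3)*(g + 2)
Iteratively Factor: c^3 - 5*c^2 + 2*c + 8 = (c - 4)*(c^2 - c - 2) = (c - 4)*(c + 1)*(c - 2)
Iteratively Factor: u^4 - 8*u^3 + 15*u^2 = (u)*(u^3 - 8*u^2 + 15*u) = u*(u - 5)*(u^2 - 3*u) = u^2*(u - 5)*(u - 3)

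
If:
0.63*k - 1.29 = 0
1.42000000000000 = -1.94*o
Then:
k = 2.05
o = -0.73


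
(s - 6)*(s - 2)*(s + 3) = s^3 - 5*s^2 - 12*s + 36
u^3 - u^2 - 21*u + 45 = (u - 3)^2*(u + 5)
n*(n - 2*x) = n^2 - 2*n*x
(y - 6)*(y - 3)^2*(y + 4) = y^4 - 8*y^3 - 3*y^2 + 126*y - 216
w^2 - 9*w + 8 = (w - 8)*(w - 1)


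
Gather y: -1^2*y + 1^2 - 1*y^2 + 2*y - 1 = -y^2 + y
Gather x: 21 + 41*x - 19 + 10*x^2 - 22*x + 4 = 10*x^2 + 19*x + 6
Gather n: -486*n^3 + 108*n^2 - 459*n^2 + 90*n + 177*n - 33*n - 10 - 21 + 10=-486*n^3 - 351*n^2 + 234*n - 21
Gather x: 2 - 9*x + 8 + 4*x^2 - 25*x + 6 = 4*x^2 - 34*x + 16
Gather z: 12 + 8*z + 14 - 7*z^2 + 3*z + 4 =-7*z^2 + 11*z + 30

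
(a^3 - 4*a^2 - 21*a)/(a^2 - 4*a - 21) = a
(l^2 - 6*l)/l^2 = (l - 6)/l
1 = 1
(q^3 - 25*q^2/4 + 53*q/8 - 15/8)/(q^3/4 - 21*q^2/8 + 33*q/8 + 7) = (8*q^3 - 50*q^2 + 53*q - 15)/(2*q^3 - 21*q^2 + 33*q + 56)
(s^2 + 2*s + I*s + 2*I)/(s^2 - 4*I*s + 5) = (s + 2)/(s - 5*I)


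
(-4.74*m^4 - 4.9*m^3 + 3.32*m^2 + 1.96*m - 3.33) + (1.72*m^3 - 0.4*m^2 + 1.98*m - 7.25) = -4.74*m^4 - 3.18*m^3 + 2.92*m^2 + 3.94*m - 10.58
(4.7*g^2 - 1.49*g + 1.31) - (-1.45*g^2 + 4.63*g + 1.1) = 6.15*g^2 - 6.12*g + 0.21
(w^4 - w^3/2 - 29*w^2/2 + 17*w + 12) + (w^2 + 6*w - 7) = w^4 - w^3/2 - 27*w^2/2 + 23*w + 5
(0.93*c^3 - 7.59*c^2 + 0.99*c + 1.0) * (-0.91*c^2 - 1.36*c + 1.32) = -0.8463*c^5 + 5.6421*c^4 + 10.6491*c^3 - 12.2752*c^2 - 0.0532000000000001*c + 1.32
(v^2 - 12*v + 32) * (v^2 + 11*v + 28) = v^4 - v^3 - 72*v^2 + 16*v + 896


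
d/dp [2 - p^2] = -2*p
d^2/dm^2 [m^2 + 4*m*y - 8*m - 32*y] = 2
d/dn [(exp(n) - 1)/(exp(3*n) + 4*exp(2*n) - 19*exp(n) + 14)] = (-2*exp(n) - 5)*exp(n)/(exp(4*n) + 10*exp(3*n) - 3*exp(2*n) - 140*exp(n) + 196)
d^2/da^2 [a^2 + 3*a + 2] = 2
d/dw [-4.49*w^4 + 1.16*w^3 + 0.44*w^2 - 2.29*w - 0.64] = -17.96*w^3 + 3.48*w^2 + 0.88*w - 2.29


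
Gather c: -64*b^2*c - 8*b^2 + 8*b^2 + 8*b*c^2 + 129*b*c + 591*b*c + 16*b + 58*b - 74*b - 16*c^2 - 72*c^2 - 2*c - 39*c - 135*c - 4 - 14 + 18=c^2*(8*b - 88) + c*(-64*b^2 + 720*b - 176)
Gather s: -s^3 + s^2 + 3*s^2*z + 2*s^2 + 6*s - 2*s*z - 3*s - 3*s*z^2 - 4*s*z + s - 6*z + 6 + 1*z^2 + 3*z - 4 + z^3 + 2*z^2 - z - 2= -s^3 + s^2*(3*z + 3) + s*(-3*z^2 - 6*z + 4) + z^3 + 3*z^2 - 4*z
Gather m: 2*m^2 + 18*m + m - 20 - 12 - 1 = 2*m^2 + 19*m - 33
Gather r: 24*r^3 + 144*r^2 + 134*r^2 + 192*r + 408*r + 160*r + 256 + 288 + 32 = 24*r^3 + 278*r^2 + 760*r + 576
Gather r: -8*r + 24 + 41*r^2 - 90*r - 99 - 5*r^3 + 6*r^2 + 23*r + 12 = -5*r^3 + 47*r^2 - 75*r - 63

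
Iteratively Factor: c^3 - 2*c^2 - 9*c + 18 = (c - 2)*(c^2 - 9) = (c - 2)*(c + 3)*(c - 3)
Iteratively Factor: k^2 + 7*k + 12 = (k + 4)*(k + 3)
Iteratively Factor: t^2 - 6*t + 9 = (t - 3)*(t - 3)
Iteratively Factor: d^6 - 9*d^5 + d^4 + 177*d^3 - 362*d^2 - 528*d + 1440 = (d - 3)*(d^5 - 6*d^4 - 17*d^3 + 126*d^2 + 16*d - 480) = (d - 4)*(d - 3)*(d^4 - 2*d^3 - 25*d^2 + 26*d + 120) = (d - 4)*(d - 3)*(d + 4)*(d^3 - 6*d^2 - d + 30) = (d - 4)*(d - 3)^2*(d + 4)*(d^2 - 3*d - 10) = (d - 5)*(d - 4)*(d - 3)^2*(d + 4)*(d + 2)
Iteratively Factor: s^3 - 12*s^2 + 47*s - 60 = (s - 5)*(s^2 - 7*s + 12) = (s - 5)*(s - 3)*(s - 4)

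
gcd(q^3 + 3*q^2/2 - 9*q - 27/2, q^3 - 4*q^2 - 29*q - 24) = q + 3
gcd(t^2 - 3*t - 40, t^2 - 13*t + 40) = t - 8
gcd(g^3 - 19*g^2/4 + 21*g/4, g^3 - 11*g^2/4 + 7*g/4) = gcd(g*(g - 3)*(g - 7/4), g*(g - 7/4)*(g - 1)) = g^2 - 7*g/4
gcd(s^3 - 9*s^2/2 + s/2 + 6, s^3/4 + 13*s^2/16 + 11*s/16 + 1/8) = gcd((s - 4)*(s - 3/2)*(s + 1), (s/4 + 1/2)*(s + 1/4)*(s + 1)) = s + 1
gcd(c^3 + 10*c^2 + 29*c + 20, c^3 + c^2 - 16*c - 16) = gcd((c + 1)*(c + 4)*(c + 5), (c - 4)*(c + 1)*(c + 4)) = c^2 + 5*c + 4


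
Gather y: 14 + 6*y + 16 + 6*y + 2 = 12*y + 32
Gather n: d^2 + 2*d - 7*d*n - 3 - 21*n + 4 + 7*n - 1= d^2 + 2*d + n*(-7*d - 14)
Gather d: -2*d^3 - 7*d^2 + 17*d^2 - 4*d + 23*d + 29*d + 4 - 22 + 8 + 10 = -2*d^3 + 10*d^2 + 48*d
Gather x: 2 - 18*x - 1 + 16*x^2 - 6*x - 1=16*x^2 - 24*x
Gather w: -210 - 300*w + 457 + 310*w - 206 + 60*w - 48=70*w - 7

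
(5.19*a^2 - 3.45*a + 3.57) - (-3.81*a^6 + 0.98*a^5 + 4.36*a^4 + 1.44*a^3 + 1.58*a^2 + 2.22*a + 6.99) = 3.81*a^6 - 0.98*a^5 - 4.36*a^4 - 1.44*a^3 + 3.61*a^2 - 5.67*a - 3.42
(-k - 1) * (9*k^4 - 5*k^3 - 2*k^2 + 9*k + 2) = -9*k^5 - 4*k^4 + 7*k^3 - 7*k^2 - 11*k - 2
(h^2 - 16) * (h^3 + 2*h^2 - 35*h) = h^5 + 2*h^4 - 51*h^3 - 32*h^2 + 560*h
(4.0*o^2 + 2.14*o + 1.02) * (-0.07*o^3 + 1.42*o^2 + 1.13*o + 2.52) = -0.28*o^5 + 5.5302*o^4 + 7.4874*o^3 + 13.9466*o^2 + 6.5454*o + 2.5704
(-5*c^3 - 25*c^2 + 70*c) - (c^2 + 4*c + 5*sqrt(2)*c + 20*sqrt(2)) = -5*c^3 - 26*c^2 - 5*sqrt(2)*c + 66*c - 20*sqrt(2)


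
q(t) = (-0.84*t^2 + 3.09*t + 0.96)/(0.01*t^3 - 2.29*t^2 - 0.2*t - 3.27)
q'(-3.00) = 0.05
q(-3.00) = 0.67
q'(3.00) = 0.14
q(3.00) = -0.11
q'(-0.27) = -1.05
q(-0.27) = -0.02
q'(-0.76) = -0.67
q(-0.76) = 0.42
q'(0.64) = -0.03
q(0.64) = -0.60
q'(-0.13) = -1.03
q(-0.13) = -0.17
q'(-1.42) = -0.16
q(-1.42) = 0.67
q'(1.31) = 0.28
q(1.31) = -0.48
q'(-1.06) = -0.38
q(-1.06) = 0.58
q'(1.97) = 0.24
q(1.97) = -0.30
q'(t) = (3.09 - 1.68*t)/(0.01*t^3 - 2.29*t^2 - 0.2*t - 3.27) + (-0.84*t^2 + 3.09*t + 0.96)*(-0.03*t^2 + 4.58*t + 0.2)/(0.01*t^3 - 2.29*t^2 - 0.2*t - 3.27)^2 = (0.0084*t^4 - 0.0617999999999999*t^3 + 7.2153*t^2 + 9.8904*t - 9.9123)/(0.0001*t^6 - 0.0458*t^5 + 5.2401*t^4 + 0.8506*t^3 + 15.0166*t^2 + 1.308*t + 10.6929)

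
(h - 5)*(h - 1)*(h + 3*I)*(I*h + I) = I*h^4 - 3*h^3 - 5*I*h^3 + 15*h^2 - I*h^2 + 3*h + 5*I*h - 15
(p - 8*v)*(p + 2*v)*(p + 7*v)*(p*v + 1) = p^4*v + p^3*v^2 + p^3 - 58*p^2*v^3 + p^2*v - 112*p*v^4 - 58*p*v^2 - 112*v^3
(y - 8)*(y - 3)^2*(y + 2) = y^4 - 12*y^3 + 29*y^2 + 42*y - 144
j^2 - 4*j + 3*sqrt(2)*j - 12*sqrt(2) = (j - 4)*(j + 3*sqrt(2))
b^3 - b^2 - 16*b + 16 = (b - 4)*(b - 1)*(b + 4)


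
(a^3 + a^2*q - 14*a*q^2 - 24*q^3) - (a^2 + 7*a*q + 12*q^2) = a^3 + a^2*q - a^2 - 14*a*q^2 - 7*a*q - 24*q^3 - 12*q^2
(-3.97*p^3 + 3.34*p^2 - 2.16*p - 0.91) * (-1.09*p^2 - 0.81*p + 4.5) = 4.3273*p^5 - 0.4249*p^4 - 18.216*p^3 + 17.7715*p^2 - 8.9829*p - 4.095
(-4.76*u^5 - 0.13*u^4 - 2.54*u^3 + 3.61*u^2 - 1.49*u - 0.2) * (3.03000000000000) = -14.4228*u^5 - 0.3939*u^4 - 7.6962*u^3 + 10.9383*u^2 - 4.5147*u - 0.606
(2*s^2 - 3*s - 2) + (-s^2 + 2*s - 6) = s^2 - s - 8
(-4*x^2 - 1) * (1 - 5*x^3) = 20*x^5 + 5*x^3 - 4*x^2 - 1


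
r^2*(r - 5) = r^3 - 5*r^2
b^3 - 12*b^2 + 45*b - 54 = (b - 6)*(b - 3)^2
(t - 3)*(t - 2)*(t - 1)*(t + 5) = t^4 - t^3 - 19*t^2 + 49*t - 30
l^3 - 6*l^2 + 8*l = l*(l - 4)*(l - 2)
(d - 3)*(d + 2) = d^2 - d - 6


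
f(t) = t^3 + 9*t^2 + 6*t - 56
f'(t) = 3*t^2 + 18*t + 6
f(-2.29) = -34.55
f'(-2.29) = -19.49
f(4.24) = 207.46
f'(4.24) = 136.25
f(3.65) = 134.43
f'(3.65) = 111.67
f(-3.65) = -6.62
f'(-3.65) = -19.73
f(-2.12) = -37.80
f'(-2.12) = -18.68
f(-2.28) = -34.75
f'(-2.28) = -19.44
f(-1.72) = -44.78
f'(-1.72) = -16.08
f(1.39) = -27.59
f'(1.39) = 36.82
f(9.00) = 1456.00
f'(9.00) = 411.00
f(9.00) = 1456.00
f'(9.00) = 411.00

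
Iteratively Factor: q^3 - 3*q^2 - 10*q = (q - 5)*(q^2 + 2*q) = (q - 5)*(q + 2)*(q)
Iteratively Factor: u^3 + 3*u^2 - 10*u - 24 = (u + 2)*(u^2 + u - 12) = (u + 2)*(u + 4)*(u - 3)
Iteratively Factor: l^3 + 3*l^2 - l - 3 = (l + 3)*(l^2 - 1) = (l + 1)*(l + 3)*(l - 1)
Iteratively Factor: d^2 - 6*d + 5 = (d - 1)*(d - 5)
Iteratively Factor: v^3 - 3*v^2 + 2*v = (v)*(v^2 - 3*v + 2) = v*(v - 1)*(v - 2)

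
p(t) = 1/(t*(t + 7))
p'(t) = -1/(t*(t + 7)^2) - 1/(t^2*(t + 7))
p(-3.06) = -0.08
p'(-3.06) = -0.01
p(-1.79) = -0.11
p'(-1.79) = -0.04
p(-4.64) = -0.09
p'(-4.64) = 0.02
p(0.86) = 0.15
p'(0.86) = -0.19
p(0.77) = 0.17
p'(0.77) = -0.24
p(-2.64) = -0.09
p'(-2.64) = -0.01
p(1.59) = 0.07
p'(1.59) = -0.05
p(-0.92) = -0.18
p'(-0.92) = -0.16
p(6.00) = 0.01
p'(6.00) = 0.00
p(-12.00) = 0.02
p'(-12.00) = 0.00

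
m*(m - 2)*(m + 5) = m^3 + 3*m^2 - 10*m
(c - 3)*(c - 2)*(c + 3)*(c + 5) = c^4 + 3*c^3 - 19*c^2 - 27*c + 90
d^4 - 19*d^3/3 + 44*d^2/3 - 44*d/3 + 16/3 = (d - 2)^2*(d - 4/3)*(d - 1)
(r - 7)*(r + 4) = r^2 - 3*r - 28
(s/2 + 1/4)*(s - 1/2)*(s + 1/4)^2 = s^4/2 + s^3/4 - 3*s^2/32 - s/16 - 1/128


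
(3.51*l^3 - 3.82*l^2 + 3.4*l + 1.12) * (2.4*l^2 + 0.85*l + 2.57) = 8.424*l^5 - 6.1845*l^4 + 13.9337*l^3 - 4.2394*l^2 + 9.69*l + 2.8784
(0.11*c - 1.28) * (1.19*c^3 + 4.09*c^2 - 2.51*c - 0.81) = 0.1309*c^4 - 1.0733*c^3 - 5.5113*c^2 + 3.1237*c + 1.0368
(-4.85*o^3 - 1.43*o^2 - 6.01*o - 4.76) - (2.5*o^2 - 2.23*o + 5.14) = -4.85*o^3 - 3.93*o^2 - 3.78*o - 9.9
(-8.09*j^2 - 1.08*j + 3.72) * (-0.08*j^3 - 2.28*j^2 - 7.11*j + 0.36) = 0.6472*j^5 + 18.5316*j^4 + 59.6847*j^3 - 3.7152*j^2 - 26.838*j + 1.3392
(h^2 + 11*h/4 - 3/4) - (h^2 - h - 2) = 15*h/4 + 5/4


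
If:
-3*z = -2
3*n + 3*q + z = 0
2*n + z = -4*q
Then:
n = -1/9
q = -1/9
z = 2/3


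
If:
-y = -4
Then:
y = 4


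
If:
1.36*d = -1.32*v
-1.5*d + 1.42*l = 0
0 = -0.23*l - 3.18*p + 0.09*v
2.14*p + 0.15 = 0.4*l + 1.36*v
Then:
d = -0.20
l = -0.21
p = 0.02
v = 0.21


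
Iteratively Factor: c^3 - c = (c + 1)*(c^2 - c) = (c - 1)*(c + 1)*(c)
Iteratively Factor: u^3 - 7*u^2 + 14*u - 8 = (u - 4)*(u^2 - 3*u + 2) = (u - 4)*(u - 1)*(u - 2)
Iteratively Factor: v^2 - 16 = (v + 4)*(v - 4)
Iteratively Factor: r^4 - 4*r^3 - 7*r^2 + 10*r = (r + 2)*(r^3 - 6*r^2 + 5*r) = (r - 5)*(r + 2)*(r^2 - r) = (r - 5)*(r - 1)*(r + 2)*(r)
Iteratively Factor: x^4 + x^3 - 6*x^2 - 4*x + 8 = (x - 1)*(x^3 + 2*x^2 - 4*x - 8) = (x - 1)*(x + 2)*(x^2 - 4) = (x - 2)*(x - 1)*(x + 2)*(x + 2)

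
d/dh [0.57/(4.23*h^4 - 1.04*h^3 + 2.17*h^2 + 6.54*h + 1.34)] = (-9.6444*h^3 + 1.7784*h^2 - 2.4738*h - 3.7278)/(4.23*h^4 - 1.04*h^3 + 2.17*h^2 + 6.54*h + 1.34)^2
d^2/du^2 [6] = 0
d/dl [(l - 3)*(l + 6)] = 2*l + 3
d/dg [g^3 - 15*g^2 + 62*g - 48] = 3*g^2 - 30*g + 62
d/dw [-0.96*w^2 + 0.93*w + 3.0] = 0.93 - 1.92*w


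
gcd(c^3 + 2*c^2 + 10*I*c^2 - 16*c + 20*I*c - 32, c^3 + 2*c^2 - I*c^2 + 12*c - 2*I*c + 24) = c + 2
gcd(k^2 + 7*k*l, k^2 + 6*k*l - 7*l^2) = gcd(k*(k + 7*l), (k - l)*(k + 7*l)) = k + 7*l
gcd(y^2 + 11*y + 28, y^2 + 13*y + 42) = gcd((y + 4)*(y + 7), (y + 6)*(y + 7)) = y + 7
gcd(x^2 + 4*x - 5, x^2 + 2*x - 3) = x - 1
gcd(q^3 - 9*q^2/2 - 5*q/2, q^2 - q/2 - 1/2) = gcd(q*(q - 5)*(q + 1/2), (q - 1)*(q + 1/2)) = q + 1/2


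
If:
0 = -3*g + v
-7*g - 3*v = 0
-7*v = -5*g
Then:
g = 0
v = 0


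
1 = 1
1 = 1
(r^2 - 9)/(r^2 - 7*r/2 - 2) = 2*(9 - r^2)/(-2*r^2 + 7*r + 4)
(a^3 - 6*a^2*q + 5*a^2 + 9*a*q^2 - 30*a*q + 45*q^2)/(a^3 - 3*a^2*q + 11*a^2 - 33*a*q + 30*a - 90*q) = (a - 3*q)/(a + 6)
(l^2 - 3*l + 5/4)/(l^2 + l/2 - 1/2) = (l - 5/2)/(l + 1)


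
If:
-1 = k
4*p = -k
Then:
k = -1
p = 1/4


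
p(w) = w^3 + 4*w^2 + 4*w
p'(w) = 3*w^2 + 8*w + 4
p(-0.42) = -1.05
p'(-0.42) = 1.17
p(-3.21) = -4.70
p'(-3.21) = 9.23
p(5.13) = 260.79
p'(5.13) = 123.99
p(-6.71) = -148.86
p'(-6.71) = 85.39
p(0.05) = 0.21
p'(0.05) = 4.41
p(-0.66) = -1.19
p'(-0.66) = 0.03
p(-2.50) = -0.62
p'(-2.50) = 2.75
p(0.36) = 2.01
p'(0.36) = 7.27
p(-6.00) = -96.00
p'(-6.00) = 64.00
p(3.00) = 75.00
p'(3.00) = 55.00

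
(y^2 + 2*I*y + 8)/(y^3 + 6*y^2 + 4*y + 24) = (y + 4*I)/(y^2 + 2*y*(3 + I) + 12*I)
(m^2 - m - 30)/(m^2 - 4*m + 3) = (m^2 - m - 30)/(m^2 - 4*m + 3)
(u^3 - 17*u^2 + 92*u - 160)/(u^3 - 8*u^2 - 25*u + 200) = (u - 4)/(u + 5)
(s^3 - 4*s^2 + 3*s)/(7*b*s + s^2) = (s^2 - 4*s + 3)/(7*b + s)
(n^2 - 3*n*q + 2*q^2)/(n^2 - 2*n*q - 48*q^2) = (-n^2 + 3*n*q - 2*q^2)/(-n^2 + 2*n*q + 48*q^2)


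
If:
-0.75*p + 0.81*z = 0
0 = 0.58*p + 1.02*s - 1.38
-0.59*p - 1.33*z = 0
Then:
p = 0.00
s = 1.35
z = 0.00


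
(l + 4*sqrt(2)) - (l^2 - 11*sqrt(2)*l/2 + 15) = -l^2 + l + 11*sqrt(2)*l/2 - 15 + 4*sqrt(2)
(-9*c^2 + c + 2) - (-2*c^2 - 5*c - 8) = -7*c^2 + 6*c + 10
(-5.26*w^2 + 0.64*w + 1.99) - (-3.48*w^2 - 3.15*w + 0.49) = -1.78*w^2 + 3.79*w + 1.5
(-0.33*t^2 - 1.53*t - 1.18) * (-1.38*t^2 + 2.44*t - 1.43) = 0.4554*t^4 + 1.3062*t^3 - 1.6329*t^2 - 0.6913*t + 1.6874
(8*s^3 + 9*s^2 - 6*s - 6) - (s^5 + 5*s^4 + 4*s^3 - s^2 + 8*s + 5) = -s^5 - 5*s^4 + 4*s^3 + 10*s^2 - 14*s - 11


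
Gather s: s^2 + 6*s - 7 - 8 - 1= s^2 + 6*s - 16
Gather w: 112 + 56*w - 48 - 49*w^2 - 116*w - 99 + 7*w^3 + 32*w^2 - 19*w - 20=7*w^3 - 17*w^2 - 79*w - 55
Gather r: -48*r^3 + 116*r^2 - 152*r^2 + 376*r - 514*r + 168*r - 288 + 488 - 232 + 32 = -48*r^3 - 36*r^2 + 30*r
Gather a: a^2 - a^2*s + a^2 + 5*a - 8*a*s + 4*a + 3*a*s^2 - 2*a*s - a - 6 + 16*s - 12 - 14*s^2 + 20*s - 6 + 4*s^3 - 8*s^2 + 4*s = a^2*(2 - s) + a*(3*s^2 - 10*s + 8) + 4*s^3 - 22*s^2 + 40*s - 24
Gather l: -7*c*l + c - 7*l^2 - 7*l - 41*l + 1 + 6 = c - 7*l^2 + l*(-7*c - 48) + 7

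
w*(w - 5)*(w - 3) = w^3 - 8*w^2 + 15*w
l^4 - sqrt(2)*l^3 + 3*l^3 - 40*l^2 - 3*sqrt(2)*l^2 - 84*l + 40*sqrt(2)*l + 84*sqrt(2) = (l - 6)*(l + 2)*(l + 7)*(l - sqrt(2))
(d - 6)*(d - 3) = d^2 - 9*d + 18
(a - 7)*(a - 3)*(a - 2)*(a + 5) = a^4 - 7*a^3 - 19*a^2 + 163*a - 210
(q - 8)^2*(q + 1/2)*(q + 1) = q^4 - 29*q^3/2 + 81*q^2/2 + 88*q + 32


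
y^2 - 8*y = y*(y - 8)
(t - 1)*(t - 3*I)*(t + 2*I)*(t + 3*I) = t^4 - t^3 + 2*I*t^3 + 9*t^2 - 2*I*t^2 - 9*t + 18*I*t - 18*I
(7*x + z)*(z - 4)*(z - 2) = 7*x*z^2 - 42*x*z + 56*x + z^3 - 6*z^2 + 8*z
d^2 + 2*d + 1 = (d + 1)^2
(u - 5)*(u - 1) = u^2 - 6*u + 5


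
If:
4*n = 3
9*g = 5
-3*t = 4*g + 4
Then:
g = 5/9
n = 3/4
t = -56/27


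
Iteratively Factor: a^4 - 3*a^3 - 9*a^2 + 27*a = (a + 3)*(a^3 - 6*a^2 + 9*a) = (a - 3)*(a + 3)*(a^2 - 3*a) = (a - 3)^2*(a + 3)*(a)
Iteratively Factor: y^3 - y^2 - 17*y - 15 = (y - 5)*(y^2 + 4*y + 3) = (y - 5)*(y + 1)*(y + 3)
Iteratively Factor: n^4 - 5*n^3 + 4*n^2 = (n)*(n^3 - 5*n^2 + 4*n) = n^2*(n^2 - 5*n + 4) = n^2*(n - 1)*(n - 4)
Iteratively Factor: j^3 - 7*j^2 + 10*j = (j - 5)*(j^2 - 2*j) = j*(j - 5)*(j - 2)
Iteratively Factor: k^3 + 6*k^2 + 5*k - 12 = (k + 3)*(k^2 + 3*k - 4) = (k - 1)*(k + 3)*(k + 4)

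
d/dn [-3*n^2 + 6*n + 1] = 6 - 6*n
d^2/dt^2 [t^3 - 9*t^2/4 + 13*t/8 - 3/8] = 6*t - 9/2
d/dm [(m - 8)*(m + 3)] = 2*m - 5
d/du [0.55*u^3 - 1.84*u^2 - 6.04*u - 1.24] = 1.65*u^2 - 3.68*u - 6.04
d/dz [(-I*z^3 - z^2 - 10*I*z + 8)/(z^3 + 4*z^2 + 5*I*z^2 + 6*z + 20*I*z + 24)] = (z^4*(6 - 4*I) + z^3*(40 + 8*I) + z^2*(-80 - 52*I) + z*(-112 - 80*I) - 48 - 400*I)/(z^6 + z^5*(8 + 10*I) + z^4*(3 + 80*I) + z^3*(-104 + 220*I) + z^2*(-172 + 480*I) + z*(288 + 960*I) + 576)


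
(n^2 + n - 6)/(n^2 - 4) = (n + 3)/(n + 2)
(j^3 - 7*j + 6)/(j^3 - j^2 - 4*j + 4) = (j + 3)/(j + 2)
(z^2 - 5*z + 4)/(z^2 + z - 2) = (z - 4)/(z + 2)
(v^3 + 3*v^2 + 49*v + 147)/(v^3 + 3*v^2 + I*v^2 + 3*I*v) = (v^2 + 49)/(v*(v + I))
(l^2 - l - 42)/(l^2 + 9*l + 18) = (l - 7)/(l + 3)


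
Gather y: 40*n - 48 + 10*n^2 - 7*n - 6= 10*n^2 + 33*n - 54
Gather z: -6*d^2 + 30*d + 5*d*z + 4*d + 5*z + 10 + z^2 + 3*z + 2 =-6*d^2 + 34*d + z^2 + z*(5*d + 8) + 12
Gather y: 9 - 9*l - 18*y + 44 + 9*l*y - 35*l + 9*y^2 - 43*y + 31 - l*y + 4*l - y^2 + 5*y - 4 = -40*l + 8*y^2 + y*(8*l - 56) + 80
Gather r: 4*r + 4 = 4*r + 4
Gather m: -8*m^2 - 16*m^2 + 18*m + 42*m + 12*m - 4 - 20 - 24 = -24*m^2 + 72*m - 48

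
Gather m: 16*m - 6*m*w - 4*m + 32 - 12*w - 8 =m*(12 - 6*w) - 12*w + 24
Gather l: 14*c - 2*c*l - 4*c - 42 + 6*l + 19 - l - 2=10*c + l*(5 - 2*c) - 25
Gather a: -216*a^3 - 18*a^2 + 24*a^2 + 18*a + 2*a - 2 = -216*a^3 + 6*a^2 + 20*a - 2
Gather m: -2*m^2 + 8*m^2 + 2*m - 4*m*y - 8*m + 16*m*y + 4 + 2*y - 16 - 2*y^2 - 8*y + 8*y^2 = 6*m^2 + m*(12*y - 6) + 6*y^2 - 6*y - 12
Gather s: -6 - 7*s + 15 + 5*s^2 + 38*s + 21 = 5*s^2 + 31*s + 30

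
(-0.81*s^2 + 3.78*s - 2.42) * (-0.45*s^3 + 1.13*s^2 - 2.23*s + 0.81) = 0.3645*s^5 - 2.6163*s^4 + 7.1667*s^3 - 11.8201*s^2 + 8.4584*s - 1.9602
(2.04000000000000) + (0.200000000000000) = 2.24000000000000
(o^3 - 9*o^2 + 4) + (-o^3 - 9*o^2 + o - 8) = -18*o^2 + o - 4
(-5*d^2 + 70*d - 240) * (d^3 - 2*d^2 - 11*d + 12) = -5*d^5 + 80*d^4 - 325*d^3 - 350*d^2 + 3480*d - 2880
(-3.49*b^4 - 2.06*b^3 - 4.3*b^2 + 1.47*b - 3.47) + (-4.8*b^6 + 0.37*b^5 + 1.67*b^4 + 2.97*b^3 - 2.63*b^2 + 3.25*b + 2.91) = -4.8*b^6 + 0.37*b^5 - 1.82*b^4 + 0.91*b^3 - 6.93*b^2 + 4.72*b - 0.56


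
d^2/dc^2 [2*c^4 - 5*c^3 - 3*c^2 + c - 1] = 24*c^2 - 30*c - 6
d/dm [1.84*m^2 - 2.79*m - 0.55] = 3.68*m - 2.79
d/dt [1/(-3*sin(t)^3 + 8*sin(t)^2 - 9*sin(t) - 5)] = (9*sin(t)^2 - 16*sin(t) + 9)*cos(t)/(3*sin(t)^3 - 8*sin(t)^2 + 9*sin(t) + 5)^2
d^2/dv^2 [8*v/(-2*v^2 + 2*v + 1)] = 32*(2*v*(2*v - 1)^2 + (3*v - 1)*(-2*v^2 + 2*v + 1))/(-2*v^2 + 2*v + 1)^3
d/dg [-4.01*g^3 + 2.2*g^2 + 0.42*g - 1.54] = -12.03*g^2 + 4.4*g + 0.42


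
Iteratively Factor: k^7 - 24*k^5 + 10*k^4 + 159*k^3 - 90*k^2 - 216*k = (k)*(k^6 - 24*k^4 + 10*k^3 + 159*k^2 - 90*k - 216) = k*(k - 3)*(k^5 + 3*k^4 - 15*k^3 - 35*k^2 + 54*k + 72) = k*(k - 3)*(k + 1)*(k^4 + 2*k^3 - 17*k^2 - 18*k + 72) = k*(k - 3)^2*(k + 1)*(k^3 + 5*k^2 - 2*k - 24) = k*(k - 3)^2*(k - 2)*(k + 1)*(k^2 + 7*k + 12) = k*(k - 3)^2*(k - 2)*(k + 1)*(k + 4)*(k + 3)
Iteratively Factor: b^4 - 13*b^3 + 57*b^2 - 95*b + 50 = (b - 1)*(b^3 - 12*b^2 + 45*b - 50) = (b - 5)*(b - 1)*(b^2 - 7*b + 10) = (b - 5)^2*(b - 1)*(b - 2)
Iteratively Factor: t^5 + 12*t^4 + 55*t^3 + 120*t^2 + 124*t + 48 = (t + 2)*(t^4 + 10*t^3 + 35*t^2 + 50*t + 24) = (t + 1)*(t + 2)*(t^3 + 9*t^2 + 26*t + 24) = (t + 1)*(t + 2)^2*(t^2 + 7*t + 12) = (t + 1)*(t + 2)^2*(t + 4)*(t + 3)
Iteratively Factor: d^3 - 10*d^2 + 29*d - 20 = (d - 4)*(d^2 - 6*d + 5) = (d - 4)*(d - 1)*(d - 5)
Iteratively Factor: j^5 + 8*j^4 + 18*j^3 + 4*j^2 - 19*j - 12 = (j + 4)*(j^4 + 4*j^3 + 2*j^2 - 4*j - 3) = (j + 1)*(j + 4)*(j^3 + 3*j^2 - j - 3) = (j + 1)^2*(j + 4)*(j^2 + 2*j - 3) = (j + 1)^2*(j + 3)*(j + 4)*(j - 1)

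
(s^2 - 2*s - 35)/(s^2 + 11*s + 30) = (s - 7)/(s + 6)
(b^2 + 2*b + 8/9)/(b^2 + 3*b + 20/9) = (3*b + 2)/(3*b + 5)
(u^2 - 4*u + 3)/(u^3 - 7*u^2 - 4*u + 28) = (u^2 - 4*u + 3)/(u^3 - 7*u^2 - 4*u + 28)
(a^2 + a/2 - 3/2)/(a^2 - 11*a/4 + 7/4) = 2*(2*a + 3)/(4*a - 7)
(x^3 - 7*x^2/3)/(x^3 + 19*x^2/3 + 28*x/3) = x*(3*x - 7)/(3*x^2 + 19*x + 28)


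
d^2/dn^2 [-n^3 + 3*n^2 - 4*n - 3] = 6 - 6*n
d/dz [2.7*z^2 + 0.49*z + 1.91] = 5.4*z + 0.49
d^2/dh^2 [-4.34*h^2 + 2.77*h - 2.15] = -8.68000000000000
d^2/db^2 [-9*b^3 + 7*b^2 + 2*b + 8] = 14 - 54*b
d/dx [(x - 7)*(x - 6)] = 2*x - 13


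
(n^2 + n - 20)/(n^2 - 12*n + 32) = (n + 5)/(n - 8)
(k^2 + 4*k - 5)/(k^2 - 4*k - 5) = (-k^2 - 4*k + 5)/(-k^2 + 4*k + 5)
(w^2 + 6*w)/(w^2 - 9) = w*(w + 6)/(w^2 - 9)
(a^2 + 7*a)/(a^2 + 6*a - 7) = a/(a - 1)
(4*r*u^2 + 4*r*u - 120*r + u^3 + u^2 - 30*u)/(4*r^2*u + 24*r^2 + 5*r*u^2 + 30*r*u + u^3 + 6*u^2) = (u - 5)/(r + u)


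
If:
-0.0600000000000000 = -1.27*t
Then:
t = 0.05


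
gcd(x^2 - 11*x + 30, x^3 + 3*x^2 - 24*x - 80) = x - 5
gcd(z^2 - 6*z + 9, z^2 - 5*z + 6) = z - 3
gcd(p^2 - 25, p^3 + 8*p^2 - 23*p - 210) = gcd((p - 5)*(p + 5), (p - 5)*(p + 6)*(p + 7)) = p - 5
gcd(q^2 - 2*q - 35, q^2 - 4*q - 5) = 1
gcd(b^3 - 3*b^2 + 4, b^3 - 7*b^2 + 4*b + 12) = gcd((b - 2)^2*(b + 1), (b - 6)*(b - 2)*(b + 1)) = b^2 - b - 2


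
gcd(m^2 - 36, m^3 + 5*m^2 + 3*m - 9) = 1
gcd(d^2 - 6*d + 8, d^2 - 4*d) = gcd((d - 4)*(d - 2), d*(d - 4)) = d - 4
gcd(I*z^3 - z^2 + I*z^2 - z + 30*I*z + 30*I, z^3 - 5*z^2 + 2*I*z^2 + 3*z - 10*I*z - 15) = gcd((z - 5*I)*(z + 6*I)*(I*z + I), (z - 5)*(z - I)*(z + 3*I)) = 1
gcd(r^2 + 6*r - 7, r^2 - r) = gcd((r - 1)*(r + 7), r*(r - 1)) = r - 1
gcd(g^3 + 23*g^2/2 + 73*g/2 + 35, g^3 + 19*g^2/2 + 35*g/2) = g^2 + 19*g/2 + 35/2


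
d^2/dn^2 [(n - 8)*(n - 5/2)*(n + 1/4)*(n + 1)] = 12*n^2 - 111*n/2 + 57/4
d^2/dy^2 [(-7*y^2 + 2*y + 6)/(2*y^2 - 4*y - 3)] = 6*(-16*y^3 - 18*y^2 - 36*y + 15)/(8*y^6 - 48*y^5 + 60*y^4 + 80*y^3 - 90*y^2 - 108*y - 27)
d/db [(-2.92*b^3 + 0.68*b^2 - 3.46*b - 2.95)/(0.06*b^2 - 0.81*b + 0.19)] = (-0.1752*b^4 + 4.7304*b^3 - 2.0076*b^2 + 0.6124*b - 3.0469)/(0.0036*b^4 - 0.0972*b^3 + 0.6789*b^2 - 0.3078*b + 0.0361)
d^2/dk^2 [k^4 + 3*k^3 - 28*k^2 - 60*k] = 12*k^2 + 18*k - 56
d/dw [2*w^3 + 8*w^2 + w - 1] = 6*w^2 + 16*w + 1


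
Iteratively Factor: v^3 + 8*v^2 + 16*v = (v)*(v^2 + 8*v + 16) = v*(v + 4)*(v + 4)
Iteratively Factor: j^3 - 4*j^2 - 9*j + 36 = (j - 3)*(j^2 - j - 12) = (j - 4)*(j - 3)*(j + 3)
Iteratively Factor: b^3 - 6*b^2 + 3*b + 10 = (b - 5)*(b^2 - b - 2) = (b - 5)*(b - 2)*(b + 1)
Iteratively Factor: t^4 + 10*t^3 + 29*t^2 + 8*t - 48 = (t - 1)*(t^3 + 11*t^2 + 40*t + 48) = (t - 1)*(t + 4)*(t^2 + 7*t + 12) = (t - 1)*(t + 4)^2*(t + 3)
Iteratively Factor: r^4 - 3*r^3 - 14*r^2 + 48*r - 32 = (r - 4)*(r^3 + r^2 - 10*r + 8) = (r - 4)*(r + 4)*(r^2 - 3*r + 2) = (r - 4)*(r - 1)*(r + 4)*(r - 2)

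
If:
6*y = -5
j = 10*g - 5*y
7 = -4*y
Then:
No Solution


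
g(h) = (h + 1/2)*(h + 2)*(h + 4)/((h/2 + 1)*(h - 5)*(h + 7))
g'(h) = -(h + 1/2)*(h + 2)*(h + 4)/((h/2 + 1)*(h - 5)*(h + 7)^2) + (h + 1/2)*(h + 2)/((h/2 + 1)*(h - 5)*(h + 7)) + (h + 1/2)*(h + 4)/((h/2 + 1)*(h - 5)*(h + 7)) + (h + 2)*(h + 4)/((h/2 + 1)*(h - 5)*(h + 7)) - (h + 1/2)*(h + 2)*(h + 4)/((h/2 + 1)*(h - 5)^2*(h + 7)) - (h + 1/2)*(h + 2)*(h + 4)/(2*(h/2 + 1)^2*(h - 5)*(h + 7)) = (-5*h^2 - 148*h - 323)/(h^4 + 4*h^3 - 66*h^2 - 140*h + 1225)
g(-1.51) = 0.14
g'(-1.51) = -0.09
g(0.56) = -0.29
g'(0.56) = -0.36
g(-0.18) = -0.07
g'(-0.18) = -0.24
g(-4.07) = -0.02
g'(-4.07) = 0.28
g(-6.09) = -2.32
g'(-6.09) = 3.86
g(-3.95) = 0.01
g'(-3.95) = 0.25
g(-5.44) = -0.87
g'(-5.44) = 1.26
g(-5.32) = -0.73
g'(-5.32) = 1.07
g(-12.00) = 2.16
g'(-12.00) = 0.10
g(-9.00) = 3.04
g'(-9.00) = 0.77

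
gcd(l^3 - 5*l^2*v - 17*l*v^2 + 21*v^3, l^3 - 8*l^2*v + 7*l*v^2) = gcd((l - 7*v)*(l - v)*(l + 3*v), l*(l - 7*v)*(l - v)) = l^2 - 8*l*v + 7*v^2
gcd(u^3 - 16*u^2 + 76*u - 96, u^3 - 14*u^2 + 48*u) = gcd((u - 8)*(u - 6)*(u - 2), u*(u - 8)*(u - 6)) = u^2 - 14*u + 48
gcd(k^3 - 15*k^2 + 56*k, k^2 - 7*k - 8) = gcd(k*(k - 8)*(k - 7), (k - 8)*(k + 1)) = k - 8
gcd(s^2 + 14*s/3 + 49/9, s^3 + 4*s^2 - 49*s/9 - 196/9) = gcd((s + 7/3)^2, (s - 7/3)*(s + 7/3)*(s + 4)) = s + 7/3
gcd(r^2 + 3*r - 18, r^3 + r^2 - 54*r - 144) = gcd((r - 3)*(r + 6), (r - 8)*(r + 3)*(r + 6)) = r + 6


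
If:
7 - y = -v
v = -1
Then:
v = -1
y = 6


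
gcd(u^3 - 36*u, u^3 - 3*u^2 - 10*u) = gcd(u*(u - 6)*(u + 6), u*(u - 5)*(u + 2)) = u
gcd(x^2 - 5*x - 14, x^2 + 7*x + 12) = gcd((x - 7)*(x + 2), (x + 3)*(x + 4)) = 1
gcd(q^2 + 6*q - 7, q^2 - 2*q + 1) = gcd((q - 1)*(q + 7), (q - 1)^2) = q - 1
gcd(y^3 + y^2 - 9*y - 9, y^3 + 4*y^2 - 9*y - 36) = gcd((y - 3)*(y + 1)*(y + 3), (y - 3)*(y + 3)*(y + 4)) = y^2 - 9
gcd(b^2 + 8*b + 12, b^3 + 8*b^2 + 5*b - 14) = b + 2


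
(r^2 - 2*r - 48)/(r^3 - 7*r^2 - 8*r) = (r + 6)/(r*(r + 1))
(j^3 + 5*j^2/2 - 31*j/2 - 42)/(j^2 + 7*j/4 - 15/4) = 2*(2*j^2 - j - 28)/(4*j - 5)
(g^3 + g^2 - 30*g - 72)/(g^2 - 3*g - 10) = (-g^3 - g^2 + 30*g + 72)/(-g^2 + 3*g + 10)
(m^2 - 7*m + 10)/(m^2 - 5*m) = (m - 2)/m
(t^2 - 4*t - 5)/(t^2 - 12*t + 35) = (t + 1)/(t - 7)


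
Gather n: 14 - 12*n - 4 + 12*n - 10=0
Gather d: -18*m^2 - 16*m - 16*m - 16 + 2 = -18*m^2 - 32*m - 14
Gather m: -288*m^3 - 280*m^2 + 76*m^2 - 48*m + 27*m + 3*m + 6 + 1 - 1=-288*m^3 - 204*m^2 - 18*m + 6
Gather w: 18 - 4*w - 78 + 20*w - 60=16*w - 120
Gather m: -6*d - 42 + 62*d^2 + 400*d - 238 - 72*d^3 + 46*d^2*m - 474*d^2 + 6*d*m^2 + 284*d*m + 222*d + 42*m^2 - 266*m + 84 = -72*d^3 - 412*d^2 + 616*d + m^2*(6*d + 42) + m*(46*d^2 + 284*d - 266) - 196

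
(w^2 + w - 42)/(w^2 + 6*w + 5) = (w^2 + w - 42)/(w^2 + 6*w + 5)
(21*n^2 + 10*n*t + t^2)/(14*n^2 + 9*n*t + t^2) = (3*n + t)/(2*n + t)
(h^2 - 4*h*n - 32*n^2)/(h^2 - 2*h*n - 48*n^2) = (h + 4*n)/(h + 6*n)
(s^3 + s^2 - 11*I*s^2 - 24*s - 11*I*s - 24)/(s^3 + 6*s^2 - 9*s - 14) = (s^2 - 11*I*s - 24)/(s^2 + 5*s - 14)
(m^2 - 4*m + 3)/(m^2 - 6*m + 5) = (m - 3)/(m - 5)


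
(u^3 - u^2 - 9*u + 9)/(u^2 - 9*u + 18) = (u^2 + 2*u - 3)/(u - 6)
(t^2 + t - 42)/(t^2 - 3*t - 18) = (t + 7)/(t + 3)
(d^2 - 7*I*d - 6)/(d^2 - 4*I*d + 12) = (d - I)/(d + 2*I)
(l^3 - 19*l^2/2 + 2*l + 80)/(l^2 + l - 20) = (l^2 - 11*l/2 - 20)/(l + 5)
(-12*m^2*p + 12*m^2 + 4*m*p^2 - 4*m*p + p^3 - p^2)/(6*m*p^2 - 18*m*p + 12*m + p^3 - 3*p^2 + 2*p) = (-2*m + p)/(p - 2)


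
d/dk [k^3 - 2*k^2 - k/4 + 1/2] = 3*k^2 - 4*k - 1/4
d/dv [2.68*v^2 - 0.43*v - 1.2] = 5.36*v - 0.43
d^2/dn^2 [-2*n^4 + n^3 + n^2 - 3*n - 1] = -24*n^2 + 6*n + 2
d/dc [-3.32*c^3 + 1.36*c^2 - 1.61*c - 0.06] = -9.96*c^2 + 2.72*c - 1.61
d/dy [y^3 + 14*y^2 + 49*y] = 3*y^2 + 28*y + 49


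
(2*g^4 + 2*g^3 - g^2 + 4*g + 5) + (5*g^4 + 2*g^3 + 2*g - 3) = 7*g^4 + 4*g^3 - g^2 + 6*g + 2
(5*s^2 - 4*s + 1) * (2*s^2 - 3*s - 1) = 10*s^4 - 23*s^3 + 9*s^2 + s - 1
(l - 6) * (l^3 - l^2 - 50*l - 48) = l^4 - 7*l^3 - 44*l^2 + 252*l + 288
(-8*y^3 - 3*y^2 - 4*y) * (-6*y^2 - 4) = 48*y^5 + 18*y^4 + 56*y^3 + 12*y^2 + 16*y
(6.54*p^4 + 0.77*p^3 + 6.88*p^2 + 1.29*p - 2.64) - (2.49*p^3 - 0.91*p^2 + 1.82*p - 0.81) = 6.54*p^4 - 1.72*p^3 + 7.79*p^2 - 0.53*p - 1.83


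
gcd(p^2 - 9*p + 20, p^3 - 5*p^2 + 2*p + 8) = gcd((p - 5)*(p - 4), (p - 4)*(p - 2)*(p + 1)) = p - 4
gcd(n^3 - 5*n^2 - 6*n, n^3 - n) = n^2 + n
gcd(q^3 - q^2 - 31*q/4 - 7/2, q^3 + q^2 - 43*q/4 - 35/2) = q^2 - 3*q/2 - 7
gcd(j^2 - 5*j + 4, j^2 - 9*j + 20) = j - 4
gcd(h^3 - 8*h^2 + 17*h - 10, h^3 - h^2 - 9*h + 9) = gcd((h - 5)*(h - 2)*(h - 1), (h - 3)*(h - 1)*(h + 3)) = h - 1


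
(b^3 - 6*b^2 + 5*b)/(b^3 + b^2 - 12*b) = (b^2 - 6*b + 5)/(b^2 + b - 12)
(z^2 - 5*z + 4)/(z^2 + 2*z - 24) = (z - 1)/(z + 6)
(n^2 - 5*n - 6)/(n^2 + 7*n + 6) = (n - 6)/(n + 6)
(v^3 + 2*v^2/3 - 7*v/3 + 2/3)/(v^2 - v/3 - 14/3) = (3*v^2 - 4*v + 1)/(3*v - 7)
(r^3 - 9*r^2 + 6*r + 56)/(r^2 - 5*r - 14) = r - 4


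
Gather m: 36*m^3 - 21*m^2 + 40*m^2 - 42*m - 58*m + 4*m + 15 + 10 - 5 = 36*m^3 + 19*m^2 - 96*m + 20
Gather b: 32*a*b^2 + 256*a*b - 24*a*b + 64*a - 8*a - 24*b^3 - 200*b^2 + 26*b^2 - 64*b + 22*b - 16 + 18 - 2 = 56*a - 24*b^3 + b^2*(32*a - 174) + b*(232*a - 42)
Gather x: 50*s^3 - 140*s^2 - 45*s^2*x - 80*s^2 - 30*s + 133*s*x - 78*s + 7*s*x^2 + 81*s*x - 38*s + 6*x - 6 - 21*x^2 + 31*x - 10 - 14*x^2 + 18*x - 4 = 50*s^3 - 220*s^2 - 146*s + x^2*(7*s - 35) + x*(-45*s^2 + 214*s + 55) - 20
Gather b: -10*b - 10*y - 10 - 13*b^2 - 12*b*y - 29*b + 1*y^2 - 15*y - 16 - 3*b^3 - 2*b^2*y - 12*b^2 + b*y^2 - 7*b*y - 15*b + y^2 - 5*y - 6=-3*b^3 + b^2*(-2*y - 25) + b*(y^2 - 19*y - 54) + 2*y^2 - 30*y - 32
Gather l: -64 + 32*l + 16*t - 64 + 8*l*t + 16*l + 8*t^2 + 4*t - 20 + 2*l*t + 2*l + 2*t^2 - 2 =l*(10*t + 50) + 10*t^2 + 20*t - 150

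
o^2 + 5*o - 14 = (o - 2)*(o + 7)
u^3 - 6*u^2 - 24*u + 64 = (u - 8)*(u - 2)*(u + 4)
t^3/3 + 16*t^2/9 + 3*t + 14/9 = (t/3 + 1/3)*(t + 2)*(t + 7/3)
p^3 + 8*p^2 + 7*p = p*(p + 1)*(p + 7)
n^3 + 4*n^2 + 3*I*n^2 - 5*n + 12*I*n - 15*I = (n - 1)*(n + 5)*(n + 3*I)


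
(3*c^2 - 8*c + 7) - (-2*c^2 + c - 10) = 5*c^2 - 9*c + 17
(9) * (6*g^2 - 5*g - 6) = 54*g^2 - 45*g - 54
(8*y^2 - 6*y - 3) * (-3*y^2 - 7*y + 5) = -24*y^4 - 38*y^3 + 91*y^2 - 9*y - 15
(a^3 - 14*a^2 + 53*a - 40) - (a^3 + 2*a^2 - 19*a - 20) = -16*a^2 + 72*a - 20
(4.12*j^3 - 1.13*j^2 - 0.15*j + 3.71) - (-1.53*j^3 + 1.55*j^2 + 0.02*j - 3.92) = 5.65*j^3 - 2.68*j^2 - 0.17*j + 7.63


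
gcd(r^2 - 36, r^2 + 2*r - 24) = r + 6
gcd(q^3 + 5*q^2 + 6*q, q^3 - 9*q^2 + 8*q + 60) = q + 2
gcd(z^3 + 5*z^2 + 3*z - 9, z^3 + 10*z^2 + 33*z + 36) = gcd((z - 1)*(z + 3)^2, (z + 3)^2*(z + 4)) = z^2 + 6*z + 9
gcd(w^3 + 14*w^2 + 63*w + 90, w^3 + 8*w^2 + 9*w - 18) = w^2 + 9*w + 18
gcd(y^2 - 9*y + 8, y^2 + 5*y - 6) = y - 1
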